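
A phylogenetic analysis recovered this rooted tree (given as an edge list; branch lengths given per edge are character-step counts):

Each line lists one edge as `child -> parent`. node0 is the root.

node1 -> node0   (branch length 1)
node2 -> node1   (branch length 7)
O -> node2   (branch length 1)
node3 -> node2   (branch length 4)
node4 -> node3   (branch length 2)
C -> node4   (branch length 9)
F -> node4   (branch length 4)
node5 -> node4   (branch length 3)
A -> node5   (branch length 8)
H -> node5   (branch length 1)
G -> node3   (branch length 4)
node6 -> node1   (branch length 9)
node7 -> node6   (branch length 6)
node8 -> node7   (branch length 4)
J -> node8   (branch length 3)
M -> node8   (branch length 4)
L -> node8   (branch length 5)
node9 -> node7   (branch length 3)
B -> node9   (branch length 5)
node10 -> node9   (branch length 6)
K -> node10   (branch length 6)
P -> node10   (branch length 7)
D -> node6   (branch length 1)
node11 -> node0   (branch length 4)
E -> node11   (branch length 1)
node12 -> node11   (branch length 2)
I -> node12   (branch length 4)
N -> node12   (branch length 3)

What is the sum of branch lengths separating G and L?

39

The path runs G → … → MRCA → … → L; the MRCA is the node subtending ((O,((C,F,(A,H)),G)),(((J,M,L),(B,(K,P))),D)).
Branch lengths along that path: 4 + 4 + 7 + 9 + 6 + 4 + 5 = 39.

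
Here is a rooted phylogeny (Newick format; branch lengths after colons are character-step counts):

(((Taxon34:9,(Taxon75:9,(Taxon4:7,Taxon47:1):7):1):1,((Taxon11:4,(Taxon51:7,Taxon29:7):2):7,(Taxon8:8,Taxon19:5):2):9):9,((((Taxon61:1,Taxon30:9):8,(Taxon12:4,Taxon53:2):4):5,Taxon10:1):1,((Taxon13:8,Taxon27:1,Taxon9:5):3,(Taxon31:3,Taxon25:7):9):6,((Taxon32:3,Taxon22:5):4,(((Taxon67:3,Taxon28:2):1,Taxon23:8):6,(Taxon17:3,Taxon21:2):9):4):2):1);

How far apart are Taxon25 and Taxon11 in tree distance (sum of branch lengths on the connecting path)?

52

The path runs Taxon25 → … → MRCA → … → Taxon11; the MRCA is the root of the tree.
Branch lengths along that path: 7 + 9 + 6 + 1 + 9 + 9 + 7 + 4 = 52.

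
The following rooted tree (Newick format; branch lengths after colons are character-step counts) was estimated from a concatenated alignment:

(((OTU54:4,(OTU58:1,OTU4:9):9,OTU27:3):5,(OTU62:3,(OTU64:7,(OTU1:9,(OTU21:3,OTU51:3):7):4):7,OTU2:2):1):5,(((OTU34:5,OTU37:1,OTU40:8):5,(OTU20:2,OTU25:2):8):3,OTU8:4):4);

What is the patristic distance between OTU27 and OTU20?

The path runs OTU27 → … → MRCA → … → OTU20; the MRCA is the root of the tree.
Branch lengths along that path: 3 + 5 + 5 + 4 + 3 + 8 + 2 = 30.

30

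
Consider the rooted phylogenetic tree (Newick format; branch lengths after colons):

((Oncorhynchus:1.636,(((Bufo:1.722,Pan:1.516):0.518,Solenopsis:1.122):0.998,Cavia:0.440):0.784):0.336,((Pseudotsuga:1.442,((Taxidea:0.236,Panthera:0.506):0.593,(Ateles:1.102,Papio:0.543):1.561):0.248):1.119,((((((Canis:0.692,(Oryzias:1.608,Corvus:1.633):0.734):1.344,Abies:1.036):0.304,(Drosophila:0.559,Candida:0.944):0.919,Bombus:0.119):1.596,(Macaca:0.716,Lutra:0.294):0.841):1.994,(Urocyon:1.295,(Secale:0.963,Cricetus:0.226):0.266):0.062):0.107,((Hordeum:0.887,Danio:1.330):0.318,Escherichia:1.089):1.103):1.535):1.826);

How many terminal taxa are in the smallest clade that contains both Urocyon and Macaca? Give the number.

The MRCA of Urocyon and Macaca is the node subtending (((((Canis,(Oryzias,Corvus)),Abies),(Drosophila,Candida),Bombus),(Macaca,Lutra)),(Urocyon,(Secale,Cricetus))).
That clade contains 12 terminal taxa: Abies, Bombus, Candida, Canis, Corvus, Cricetus, Drosophila, Lutra, Macaca, Oryzias, Secale, Urocyon.

12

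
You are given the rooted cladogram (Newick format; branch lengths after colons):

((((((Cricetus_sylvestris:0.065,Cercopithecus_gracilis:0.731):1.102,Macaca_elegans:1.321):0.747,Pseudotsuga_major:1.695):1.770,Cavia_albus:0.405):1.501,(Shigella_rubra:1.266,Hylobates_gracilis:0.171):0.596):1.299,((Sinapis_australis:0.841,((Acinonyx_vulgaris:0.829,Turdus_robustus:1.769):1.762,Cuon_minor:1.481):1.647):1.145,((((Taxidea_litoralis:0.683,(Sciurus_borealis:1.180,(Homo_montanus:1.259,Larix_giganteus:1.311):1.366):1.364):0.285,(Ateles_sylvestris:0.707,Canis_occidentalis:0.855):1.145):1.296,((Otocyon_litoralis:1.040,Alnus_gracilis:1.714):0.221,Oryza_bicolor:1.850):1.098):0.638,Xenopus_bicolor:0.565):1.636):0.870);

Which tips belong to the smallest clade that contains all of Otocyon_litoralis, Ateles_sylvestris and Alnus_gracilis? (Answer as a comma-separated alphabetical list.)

Tracing Otocyon_litoralis: it sits inside (Otocyon_litoralis,Alnus_gracilis).
Tracing Ateles_sylvestris: it sits inside (Ateles_sylvestris,Canis_occidentalis).
Tracing Alnus_gracilis: it sits inside (Otocyon_litoralis,Alnus_gracilis).
The smallest clade enclosing all 3 is (((Taxidea_litoralis,(Sciurus_borealis,(Homo_montanus,Larix_giganteus))),(Ateles_sylvestris,Canis_occidentalis)),((Otocyon_litoralis,Alnus_gracilis),Oryza_bicolor)); the answer is its 9 terminal taxa in alphabetical order.

Alnus_gracilis, Ateles_sylvestris, Canis_occidentalis, Homo_montanus, Larix_giganteus, Oryza_bicolor, Otocyon_litoralis, Sciurus_borealis, Taxidea_litoralis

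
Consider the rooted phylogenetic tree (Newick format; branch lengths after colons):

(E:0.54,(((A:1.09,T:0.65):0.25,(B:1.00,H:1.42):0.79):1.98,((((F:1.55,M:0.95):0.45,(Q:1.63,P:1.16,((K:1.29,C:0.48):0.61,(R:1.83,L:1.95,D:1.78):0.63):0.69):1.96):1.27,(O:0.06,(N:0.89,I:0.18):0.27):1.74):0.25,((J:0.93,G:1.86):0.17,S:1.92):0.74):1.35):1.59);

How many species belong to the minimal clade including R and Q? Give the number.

The MRCA of R and Q is the node subtending (Q,P,((K,C),(R,L,D))).
That clade contains 7 terminal taxa: C, D, K, L, P, Q, R.

7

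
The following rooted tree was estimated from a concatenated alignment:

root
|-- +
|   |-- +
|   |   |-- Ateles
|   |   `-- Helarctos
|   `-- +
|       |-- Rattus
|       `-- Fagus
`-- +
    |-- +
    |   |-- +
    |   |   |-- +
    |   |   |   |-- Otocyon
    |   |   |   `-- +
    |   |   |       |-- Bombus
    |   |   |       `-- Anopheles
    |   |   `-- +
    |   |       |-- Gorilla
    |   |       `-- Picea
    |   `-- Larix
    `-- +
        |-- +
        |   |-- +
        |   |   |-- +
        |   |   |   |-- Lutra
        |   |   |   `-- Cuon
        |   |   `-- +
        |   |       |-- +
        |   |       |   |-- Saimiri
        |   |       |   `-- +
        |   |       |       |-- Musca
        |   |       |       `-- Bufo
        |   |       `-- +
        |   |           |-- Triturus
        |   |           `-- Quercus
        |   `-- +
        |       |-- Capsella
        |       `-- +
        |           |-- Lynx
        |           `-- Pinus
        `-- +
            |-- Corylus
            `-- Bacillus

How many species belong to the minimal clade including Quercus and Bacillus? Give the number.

12

The MRCA of Quercus and Bacillus is the node subtending ((((Lutra,Cuon),((Saimiri,(Musca,Bufo)),(Triturus,Quercus))),(Capsella,(Lynx,Pinus))),(Corylus,Bacillus)).
That clade contains 12 terminal taxa: Bacillus, Bufo, Capsella, Corylus, Cuon, Lutra, Lynx, Musca, Pinus, Quercus, Saimiri, Triturus.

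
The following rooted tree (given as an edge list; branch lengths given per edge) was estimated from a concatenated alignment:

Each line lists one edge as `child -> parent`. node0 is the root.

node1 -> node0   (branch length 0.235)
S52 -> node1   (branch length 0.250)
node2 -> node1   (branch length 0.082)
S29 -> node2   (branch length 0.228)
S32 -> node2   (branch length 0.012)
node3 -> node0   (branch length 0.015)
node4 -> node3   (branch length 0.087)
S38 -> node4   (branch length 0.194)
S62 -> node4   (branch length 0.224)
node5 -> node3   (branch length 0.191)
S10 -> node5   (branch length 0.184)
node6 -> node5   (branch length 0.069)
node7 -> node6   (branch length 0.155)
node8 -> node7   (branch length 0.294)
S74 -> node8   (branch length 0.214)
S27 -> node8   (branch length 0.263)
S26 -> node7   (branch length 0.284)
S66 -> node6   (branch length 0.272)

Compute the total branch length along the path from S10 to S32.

The path runs S10 → … → MRCA → … → S32; the MRCA is the root of the tree.
Branch lengths along that path: 0.184 + 0.191 + 0.015 + 0.235 + 0.082 + 0.012 = 0.719.

0.719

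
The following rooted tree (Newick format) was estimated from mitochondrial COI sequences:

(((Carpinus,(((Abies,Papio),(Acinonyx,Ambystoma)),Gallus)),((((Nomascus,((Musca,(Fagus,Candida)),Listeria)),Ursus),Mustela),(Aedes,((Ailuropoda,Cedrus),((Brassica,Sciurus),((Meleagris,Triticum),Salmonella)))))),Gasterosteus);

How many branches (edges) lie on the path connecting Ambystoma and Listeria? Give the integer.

11

The MRCA of Ambystoma and Listeria is the node subtending ((Carpinus,(((Abies,Papio),(Acinonyx,Ambystoma)),Gallus)),((((Nomascus,((Musca,(Fagus,Candida)),Listeria)),Ursus),Mustela),(Aedes,((Ailuropoda,Cedrus),((Brassica,Sciurus),((Meleagris,Triticum),Salmonella)))))).
From Ambystoma up to that node: 5 branches. From Listeria up to the same node: 6 branches. Total: 5 + 6 = 11.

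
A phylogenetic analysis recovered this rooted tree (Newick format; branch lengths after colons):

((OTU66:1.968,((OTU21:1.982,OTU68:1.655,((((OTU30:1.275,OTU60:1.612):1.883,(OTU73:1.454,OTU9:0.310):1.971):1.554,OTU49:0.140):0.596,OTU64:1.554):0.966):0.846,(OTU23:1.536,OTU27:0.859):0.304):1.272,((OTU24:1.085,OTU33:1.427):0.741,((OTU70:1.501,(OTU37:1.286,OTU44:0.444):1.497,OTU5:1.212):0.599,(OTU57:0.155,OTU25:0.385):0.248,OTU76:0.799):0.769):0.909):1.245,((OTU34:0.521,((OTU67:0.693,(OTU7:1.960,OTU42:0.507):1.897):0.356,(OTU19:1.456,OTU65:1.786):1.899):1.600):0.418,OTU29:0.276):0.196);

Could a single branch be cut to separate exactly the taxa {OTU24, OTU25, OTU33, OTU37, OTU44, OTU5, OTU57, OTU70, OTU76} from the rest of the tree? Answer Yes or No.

Yes

The most recent common ancestor of these taxa subtends ((OTU24,OTU33),((OTU70,(OTU37,OTU44),OTU5),(OTU57,OTU25),OTU76)).
That clade has exactly 9 tips — every listed taxon and nothing else — so the group is monophyletic.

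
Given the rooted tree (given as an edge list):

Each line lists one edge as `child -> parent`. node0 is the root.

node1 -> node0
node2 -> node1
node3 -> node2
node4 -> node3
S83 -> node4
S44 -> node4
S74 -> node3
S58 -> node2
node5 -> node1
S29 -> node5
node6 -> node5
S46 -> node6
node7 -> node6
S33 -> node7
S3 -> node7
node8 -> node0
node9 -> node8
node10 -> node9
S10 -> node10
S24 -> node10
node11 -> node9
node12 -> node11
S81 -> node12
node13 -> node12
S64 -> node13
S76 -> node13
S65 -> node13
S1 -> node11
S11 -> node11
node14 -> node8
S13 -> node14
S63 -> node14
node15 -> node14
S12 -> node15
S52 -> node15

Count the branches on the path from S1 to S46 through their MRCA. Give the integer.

The MRCA of S1 and S46 is the root of the tree.
From S1 up to that node: 4 branches. From S46 up to the same node: 4 branches. Total: 4 + 4 = 8.

8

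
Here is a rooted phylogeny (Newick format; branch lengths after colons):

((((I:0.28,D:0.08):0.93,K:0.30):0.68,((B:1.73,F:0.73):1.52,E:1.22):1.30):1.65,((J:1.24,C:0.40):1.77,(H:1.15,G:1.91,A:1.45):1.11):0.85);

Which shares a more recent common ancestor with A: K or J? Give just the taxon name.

J

The MRCA of A and J subtends ((J,C),(H,G,A)) (5 taxa).
The MRCA of A and K is the root, subtending the entire tree (11 taxa).
The first is nested inside the second, so A shares a more recent common ancestor with J.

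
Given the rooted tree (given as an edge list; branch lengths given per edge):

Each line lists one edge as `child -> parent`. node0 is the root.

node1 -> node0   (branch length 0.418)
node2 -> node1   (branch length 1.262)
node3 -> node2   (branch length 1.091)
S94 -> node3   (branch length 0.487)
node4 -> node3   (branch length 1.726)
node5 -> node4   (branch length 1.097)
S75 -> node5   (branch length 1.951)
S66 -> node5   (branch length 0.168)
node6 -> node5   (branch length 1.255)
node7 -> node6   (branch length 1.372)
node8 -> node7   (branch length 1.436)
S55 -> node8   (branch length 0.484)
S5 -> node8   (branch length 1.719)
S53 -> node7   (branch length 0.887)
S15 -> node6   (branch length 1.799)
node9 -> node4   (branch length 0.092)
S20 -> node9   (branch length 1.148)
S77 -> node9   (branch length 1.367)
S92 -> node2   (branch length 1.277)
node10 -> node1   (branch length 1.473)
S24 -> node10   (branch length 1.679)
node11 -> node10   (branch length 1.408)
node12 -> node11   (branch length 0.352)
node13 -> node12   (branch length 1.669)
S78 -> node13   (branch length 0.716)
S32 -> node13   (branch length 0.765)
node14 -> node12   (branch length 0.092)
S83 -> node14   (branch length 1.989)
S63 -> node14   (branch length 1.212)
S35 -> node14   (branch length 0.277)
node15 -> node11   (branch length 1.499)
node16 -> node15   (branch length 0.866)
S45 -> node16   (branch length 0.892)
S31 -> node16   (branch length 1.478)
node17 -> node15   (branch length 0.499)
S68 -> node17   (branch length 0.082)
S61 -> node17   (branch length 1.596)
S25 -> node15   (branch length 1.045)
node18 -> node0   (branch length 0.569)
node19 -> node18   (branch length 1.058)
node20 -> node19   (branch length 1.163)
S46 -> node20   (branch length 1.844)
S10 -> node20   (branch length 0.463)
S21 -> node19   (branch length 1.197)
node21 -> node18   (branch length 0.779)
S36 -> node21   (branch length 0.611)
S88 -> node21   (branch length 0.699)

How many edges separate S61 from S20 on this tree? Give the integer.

10

The MRCA of S61 and S20 is the node subtending (((S94,((S75,S66,(((S55,S5),S53),S15)),(S20,S77))),S92),(S24,(((S78,S32),(S83,S63,S35)),((S45,S31),(S68,S61),S25)))).
From S61 up to that node: 5 branches. From S20 up to the same node: 5 branches. Total: 5 + 5 = 10.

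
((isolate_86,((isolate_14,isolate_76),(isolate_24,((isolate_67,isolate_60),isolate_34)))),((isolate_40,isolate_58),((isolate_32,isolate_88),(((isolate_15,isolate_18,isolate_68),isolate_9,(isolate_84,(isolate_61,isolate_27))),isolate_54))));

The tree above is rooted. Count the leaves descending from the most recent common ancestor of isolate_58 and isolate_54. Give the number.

12

The MRCA of isolate_58 and isolate_54 is the node subtending ((isolate_40,isolate_58),((isolate_32,isolate_88),(((isolate_15,isolate_18,isolate_68),isolate_9,(isolate_84,(isolate_61,isolate_27))),isolate_54))).
That clade contains 12 terminal taxa: isolate_15, isolate_18, isolate_27, isolate_32, isolate_40, isolate_54, isolate_58, isolate_61, isolate_68, isolate_84, isolate_88, isolate_9.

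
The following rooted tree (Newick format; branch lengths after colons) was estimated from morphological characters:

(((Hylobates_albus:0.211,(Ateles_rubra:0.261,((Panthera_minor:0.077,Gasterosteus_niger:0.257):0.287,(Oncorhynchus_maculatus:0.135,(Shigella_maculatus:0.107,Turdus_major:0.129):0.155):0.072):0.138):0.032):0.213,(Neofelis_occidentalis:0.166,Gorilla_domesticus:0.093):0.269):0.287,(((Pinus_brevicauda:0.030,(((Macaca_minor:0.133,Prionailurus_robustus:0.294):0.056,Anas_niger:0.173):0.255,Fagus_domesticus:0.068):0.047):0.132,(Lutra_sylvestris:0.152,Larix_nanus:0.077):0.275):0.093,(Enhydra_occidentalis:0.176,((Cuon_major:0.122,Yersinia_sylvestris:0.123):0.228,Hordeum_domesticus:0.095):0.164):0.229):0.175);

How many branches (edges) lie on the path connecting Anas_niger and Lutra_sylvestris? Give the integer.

6

The MRCA of Anas_niger and Lutra_sylvestris is the node subtending ((Pinus_brevicauda,(((Macaca_minor,Prionailurus_robustus),Anas_niger),Fagus_domesticus)),(Lutra_sylvestris,Larix_nanus)).
From Anas_niger up to that node: 4 branches. From Lutra_sylvestris up to the same node: 2 branches. Total: 4 + 2 = 6.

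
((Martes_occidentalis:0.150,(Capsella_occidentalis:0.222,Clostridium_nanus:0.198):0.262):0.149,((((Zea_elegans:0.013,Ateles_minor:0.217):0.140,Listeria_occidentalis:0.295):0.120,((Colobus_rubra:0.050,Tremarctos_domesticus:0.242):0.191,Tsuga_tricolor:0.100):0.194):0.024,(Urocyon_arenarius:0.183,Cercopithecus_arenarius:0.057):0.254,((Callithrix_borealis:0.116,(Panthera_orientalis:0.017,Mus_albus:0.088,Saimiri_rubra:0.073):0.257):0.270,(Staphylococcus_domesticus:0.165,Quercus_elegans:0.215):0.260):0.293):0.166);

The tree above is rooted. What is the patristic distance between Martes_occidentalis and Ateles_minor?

The path runs Martes_occidentalis → … → MRCA → … → Ateles_minor; the MRCA is the root of the tree.
Branch lengths along that path: 0.150 + 0.149 + 0.166 + 0.024 + 0.120 + 0.140 + 0.217 = 0.966.

0.966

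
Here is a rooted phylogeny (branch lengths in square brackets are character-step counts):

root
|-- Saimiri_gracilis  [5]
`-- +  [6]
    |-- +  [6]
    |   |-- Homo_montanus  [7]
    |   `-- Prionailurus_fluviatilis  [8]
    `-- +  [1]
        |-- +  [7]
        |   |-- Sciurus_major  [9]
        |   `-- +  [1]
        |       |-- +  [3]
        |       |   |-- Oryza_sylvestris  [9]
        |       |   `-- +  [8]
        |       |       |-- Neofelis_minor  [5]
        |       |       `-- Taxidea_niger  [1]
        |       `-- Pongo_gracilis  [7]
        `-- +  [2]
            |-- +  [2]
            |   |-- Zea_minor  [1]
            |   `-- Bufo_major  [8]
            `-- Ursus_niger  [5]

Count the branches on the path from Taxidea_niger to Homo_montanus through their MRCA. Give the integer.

The MRCA of Taxidea_niger and Homo_montanus is the node subtending ((Homo_montanus,Prionailurus_fluviatilis),((Sciurus_major,((Oryza_sylvestris,(Neofelis_minor,Taxidea_niger)),Pongo_gracilis)),((Zea_minor,Bufo_major),Ursus_niger))).
From Taxidea_niger up to that node: 6 branches. From Homo_montanus up to the same node: 2 branches. Total: 6 + 2 = 8.

8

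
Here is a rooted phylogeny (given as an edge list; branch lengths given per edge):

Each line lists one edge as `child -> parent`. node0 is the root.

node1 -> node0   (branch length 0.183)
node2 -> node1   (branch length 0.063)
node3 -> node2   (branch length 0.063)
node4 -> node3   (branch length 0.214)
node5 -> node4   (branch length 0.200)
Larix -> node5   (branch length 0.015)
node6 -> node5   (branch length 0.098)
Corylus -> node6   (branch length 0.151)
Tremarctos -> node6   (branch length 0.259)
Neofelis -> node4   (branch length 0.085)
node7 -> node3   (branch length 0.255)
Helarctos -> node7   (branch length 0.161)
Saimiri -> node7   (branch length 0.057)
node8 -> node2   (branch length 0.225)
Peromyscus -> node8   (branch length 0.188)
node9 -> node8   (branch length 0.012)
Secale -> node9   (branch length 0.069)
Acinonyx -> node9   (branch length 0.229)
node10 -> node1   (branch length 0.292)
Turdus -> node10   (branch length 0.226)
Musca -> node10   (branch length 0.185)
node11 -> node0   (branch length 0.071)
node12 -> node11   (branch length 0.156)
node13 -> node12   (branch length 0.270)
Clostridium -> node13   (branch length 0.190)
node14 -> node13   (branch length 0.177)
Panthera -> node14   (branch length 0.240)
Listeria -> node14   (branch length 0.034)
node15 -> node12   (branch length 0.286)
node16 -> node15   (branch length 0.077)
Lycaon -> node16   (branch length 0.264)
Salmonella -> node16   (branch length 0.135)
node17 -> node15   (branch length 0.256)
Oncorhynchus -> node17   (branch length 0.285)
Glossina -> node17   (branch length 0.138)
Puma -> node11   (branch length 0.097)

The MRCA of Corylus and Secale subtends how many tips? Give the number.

9

The MRCA of Corylus and Secale is the node subtending ((((Larix,(Corylus,Tremarctos)),Neofelis),(Helarctos,Saimiri)),(Peromyscus,(Secale,Acinonyx))).
That clade contains 9 terminal taxa: Acinonyx, Corylus, Helarctos, Larix, Neofelis, Peromyscus, Saimiri, Secale, Tremarctos.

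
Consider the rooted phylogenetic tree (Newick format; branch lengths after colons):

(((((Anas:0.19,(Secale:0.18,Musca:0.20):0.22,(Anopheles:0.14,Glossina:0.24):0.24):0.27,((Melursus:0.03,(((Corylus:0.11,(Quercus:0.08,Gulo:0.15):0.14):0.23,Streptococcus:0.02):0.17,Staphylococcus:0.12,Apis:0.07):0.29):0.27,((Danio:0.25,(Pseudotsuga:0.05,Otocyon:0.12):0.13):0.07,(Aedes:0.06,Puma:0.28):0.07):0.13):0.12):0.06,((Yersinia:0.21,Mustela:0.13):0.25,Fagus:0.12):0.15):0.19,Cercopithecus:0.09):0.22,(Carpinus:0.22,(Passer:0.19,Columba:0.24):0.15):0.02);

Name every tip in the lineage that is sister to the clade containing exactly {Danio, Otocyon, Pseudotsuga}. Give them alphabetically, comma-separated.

Aedes, Puma

The clade containing exactly {Danio, Otocyon, Pseudotsuga} attaches to the tree at the node subtending ((Danio,(Pseudotsuga,Otocyon)),(Aedes,Puma)).
The other lineage descending from that same node — the sister group — is (Aedes,Puma); its 2 tips in alphabetical order are the answer.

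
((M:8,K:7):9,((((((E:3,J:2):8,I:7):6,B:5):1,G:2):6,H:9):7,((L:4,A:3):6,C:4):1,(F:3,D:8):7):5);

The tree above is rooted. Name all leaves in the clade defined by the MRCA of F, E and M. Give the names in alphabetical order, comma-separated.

A, B, C, D, E, F, G, H, I, J, K, L, M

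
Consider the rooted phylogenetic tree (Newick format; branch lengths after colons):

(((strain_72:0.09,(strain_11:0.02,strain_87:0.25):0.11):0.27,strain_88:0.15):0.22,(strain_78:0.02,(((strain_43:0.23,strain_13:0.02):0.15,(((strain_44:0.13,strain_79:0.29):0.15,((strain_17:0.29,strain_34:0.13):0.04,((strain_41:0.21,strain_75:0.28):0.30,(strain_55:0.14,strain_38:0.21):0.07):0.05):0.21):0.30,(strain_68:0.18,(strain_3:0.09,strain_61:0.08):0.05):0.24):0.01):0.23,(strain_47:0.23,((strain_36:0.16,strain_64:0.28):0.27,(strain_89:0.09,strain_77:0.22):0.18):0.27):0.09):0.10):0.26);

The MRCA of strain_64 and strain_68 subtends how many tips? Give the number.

18

The MRCA of strain_64 and strain_68 is the node subtending (((strain_43,strain_13),(((strain_44,strain_79),((strain_17,strain_34),((strain_41,strain_75),(strain_55,strain_38)))),(strain_68,(strain_3,strain_61)))),(strain_47,((strain_36,strain_64),(strain_89,strain_77)))).
That clade contains 18 terminal taxa: strain_13, strain_17, strain_3, strain_34, strain_36, strain_38, strain_41, strain_43, strain_44, strain_47, strain_55, strain_61, strain_64, strain_68, strain_75, strain_77, strain_79, strain_89.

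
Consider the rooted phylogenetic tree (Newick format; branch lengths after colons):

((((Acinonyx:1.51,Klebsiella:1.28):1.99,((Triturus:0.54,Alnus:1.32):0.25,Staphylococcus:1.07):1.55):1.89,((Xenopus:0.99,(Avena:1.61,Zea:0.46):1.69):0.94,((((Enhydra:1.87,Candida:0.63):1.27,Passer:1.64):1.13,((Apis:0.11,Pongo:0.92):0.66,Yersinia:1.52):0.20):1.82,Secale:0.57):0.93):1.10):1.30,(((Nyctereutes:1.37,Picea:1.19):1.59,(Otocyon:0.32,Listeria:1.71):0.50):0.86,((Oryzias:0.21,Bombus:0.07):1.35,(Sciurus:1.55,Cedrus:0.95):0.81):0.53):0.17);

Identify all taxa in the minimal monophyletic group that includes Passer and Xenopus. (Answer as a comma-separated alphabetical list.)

Apis, Avena, Candida, Enhydra, Passer, Pongo, Secale, Xenopus, Yersinia, Zea

Tracing Passer: it sits inside ((Enhydra,Candida),Passer).
Tracing Xenopus: it sits inside (Xenopus,(Avena,Zea)).
The smallest clade enclosing both is ((Xenopus,(Avena,Zea)),((((Enhydra,Candida),Passer),((Apis,Pongo),Yersinia)),Secale)); the answer is its 10 terminal taxa in alphabetical order.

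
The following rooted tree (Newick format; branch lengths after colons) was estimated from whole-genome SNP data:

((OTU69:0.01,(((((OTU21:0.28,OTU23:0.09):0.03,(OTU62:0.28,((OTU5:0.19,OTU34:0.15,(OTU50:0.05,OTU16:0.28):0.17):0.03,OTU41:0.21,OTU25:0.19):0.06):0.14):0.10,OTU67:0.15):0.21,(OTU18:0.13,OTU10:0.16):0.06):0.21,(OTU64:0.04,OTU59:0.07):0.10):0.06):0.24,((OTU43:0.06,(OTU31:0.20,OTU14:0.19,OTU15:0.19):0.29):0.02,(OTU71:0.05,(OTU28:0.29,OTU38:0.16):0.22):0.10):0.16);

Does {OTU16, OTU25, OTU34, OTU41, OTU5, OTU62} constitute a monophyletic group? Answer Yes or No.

No

The MRCA of the listed taxa subtends (OTU62,((OTU5,OTU34,(OTU50,OTU16)),OTU41,OTU25)).
That clade also contains OTU50, which is not in the proposed group, so the group is not monophyletic.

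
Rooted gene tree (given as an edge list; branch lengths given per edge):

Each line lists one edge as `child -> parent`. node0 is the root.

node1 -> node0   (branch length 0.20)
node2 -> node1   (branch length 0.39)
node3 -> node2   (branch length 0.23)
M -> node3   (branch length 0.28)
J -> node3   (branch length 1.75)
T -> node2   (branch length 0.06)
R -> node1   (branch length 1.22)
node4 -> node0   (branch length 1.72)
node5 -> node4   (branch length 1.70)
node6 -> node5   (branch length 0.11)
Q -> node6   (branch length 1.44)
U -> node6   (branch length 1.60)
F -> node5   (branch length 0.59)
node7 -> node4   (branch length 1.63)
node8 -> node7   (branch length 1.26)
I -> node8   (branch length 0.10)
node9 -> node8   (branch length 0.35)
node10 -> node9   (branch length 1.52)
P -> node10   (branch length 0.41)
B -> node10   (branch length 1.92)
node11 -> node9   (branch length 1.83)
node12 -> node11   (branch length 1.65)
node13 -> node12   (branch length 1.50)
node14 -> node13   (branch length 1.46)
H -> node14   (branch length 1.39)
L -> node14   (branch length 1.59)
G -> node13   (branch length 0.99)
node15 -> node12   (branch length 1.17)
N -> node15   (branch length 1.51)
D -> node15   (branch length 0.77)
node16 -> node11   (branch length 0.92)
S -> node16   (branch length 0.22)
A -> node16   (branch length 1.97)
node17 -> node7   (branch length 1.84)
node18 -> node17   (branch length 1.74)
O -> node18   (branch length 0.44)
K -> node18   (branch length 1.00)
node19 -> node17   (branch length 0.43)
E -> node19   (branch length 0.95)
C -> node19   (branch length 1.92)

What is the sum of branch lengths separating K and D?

The path runs K → … → MRCA → … → D; the MRCA is the node subtending ((I,((P,B),((((H,L),G),(N,D)),(S,A)))),((O,K),(E,C))).
Branch lengths along that path: 1.00 + 1.74 + 1.84 + 1.26 + 0.35 + 1.83 + 1.65 + 1.17 + 0.77 = 11.61.

11.61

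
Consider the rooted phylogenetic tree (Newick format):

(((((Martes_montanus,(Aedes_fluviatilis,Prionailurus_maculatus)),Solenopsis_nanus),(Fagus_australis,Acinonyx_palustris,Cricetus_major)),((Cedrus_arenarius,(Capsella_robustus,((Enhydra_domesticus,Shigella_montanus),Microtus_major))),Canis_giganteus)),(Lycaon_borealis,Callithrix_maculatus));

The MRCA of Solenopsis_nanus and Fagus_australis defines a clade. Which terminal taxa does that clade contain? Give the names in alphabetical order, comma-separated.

Tracing Solenopsis_nanus: it sits inside ((Martes_montanus,(Aedes_fluviatilis,Prionailurus_maculatus)),Solenopsis_nanus).
Tracing Fagus_australis: it sits inside (Fagus_australis,Acinonyx_palustris,Cricetus_major).
The smallest clade enclosing both is (((Martes_montanus,(Aedes_fluviatilis,Prionailurus_maculatus)),Solenopsis_nanus),(Fagus_australis,Acinonyx_palustris,Cricetus_major)); the answer is its 7 terminal taxa in alphabetical order.

Acinonyx_palustris, Aedes_fluviatilis, Cricetus_major, Fagus_australis, Martes_montanus, Prionailurus_maculatus, Solenopsis_nanus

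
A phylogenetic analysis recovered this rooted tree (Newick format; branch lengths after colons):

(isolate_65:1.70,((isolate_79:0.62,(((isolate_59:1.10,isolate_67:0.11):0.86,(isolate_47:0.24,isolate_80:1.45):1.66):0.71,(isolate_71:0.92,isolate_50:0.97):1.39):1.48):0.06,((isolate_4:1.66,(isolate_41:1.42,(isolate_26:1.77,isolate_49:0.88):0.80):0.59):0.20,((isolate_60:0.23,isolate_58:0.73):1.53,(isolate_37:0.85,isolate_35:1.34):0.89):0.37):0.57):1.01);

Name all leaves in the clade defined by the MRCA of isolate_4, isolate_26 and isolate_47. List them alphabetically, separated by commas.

isolate_26, isolate_35, isolate_37, isolate_4, isolate_41, isolate_47, isolate_49, isolate_50, isolate_58, isolate_59, isolate_60, isolate_67, isolate_71, isolate_79, isolate_80

Tracing isolate_4: it sits inside (isolate_4,(isolate_41,(isolate_26,isolate_49))).
Tracing isolate_26: it sits inside (isolate_26,isolate_49).
Tracing isolate_47: it sits inside (isolate_47,isolate_80).
The smallest clade enclosing all 3 is ((isolate_79,(((isolate_59,isolate_67),(isolate_47,isolate_80)),(isolate_71,isolate_50))),((isolate_4,(isolate_41,(isolate_26,isolate_49))),((isolate_60,isolate_58),(isolate_37,isolate_35)))); the answer is its 15 terminal taxa in alphabetical order.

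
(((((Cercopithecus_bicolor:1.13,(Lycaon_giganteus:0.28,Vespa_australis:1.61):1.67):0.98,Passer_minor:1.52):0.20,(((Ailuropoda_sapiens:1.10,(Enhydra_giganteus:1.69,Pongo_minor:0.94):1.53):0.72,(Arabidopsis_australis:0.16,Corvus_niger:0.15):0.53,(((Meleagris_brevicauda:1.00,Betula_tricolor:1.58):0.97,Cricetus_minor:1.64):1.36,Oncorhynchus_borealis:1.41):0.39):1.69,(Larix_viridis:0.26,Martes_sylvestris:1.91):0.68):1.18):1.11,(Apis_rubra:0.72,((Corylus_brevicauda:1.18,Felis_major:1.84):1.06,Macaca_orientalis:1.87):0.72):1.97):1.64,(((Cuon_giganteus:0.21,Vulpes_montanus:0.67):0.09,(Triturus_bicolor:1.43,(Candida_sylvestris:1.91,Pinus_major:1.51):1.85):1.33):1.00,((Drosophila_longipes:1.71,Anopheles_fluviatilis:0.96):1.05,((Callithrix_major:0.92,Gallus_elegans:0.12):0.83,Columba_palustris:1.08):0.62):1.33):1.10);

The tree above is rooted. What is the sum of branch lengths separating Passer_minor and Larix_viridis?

The path runs Passer_minor → … → MRCA → … → Larix_viridis; the MRCA is the node subtending (((Cercopithecus_bicolor,(Lycaon_giganteus,Vespa_australis)),Passer_minor),(((Ailuropoda_sapiens,(Enhydra_giganteus,Pongo_minor)),(Arabidopsis_australis,Corvus_niger),(((Meleagris_brevicauda,Betula_tricolor),Cricetus_minor),Oncorhynchus_borealis)),(Larix_viridis,Martes_sylvestris))).
Branch lengths along that path: 1.52 + 0.20 + 1.18 + 0.68 + 0.26 = 3.84.

3.84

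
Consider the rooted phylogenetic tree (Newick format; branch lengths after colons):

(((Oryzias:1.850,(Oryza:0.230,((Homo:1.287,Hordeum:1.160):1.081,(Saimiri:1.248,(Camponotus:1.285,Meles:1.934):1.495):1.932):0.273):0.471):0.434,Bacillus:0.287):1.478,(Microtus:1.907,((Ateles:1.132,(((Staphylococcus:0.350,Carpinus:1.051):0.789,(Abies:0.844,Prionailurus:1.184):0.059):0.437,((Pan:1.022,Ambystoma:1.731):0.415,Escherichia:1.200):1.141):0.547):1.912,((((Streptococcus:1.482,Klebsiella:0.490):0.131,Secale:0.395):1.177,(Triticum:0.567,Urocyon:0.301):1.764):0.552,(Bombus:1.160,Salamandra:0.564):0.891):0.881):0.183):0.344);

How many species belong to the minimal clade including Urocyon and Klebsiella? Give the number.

5

The MRCA of Urocyon and Klebsiella is the node subtending (((Streptococcus,Klebsiella),Secale),(Triticum,Urocyon)).
That clade contains 5 terminal taxa: Klebsiella, Secale, Streptococcus, Triticum, Urocyon.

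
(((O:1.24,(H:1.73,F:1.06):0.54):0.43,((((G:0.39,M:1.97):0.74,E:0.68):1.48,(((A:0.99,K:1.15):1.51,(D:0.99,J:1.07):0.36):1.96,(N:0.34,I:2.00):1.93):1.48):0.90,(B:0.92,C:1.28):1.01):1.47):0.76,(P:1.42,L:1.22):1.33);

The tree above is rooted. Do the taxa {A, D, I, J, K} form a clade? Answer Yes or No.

The MRCA of the listed taxa subtends (((A,K),(D,J)),(N,I)).
That clade also contains N, which is not in the proposed group, so the group is not monophyletic.

No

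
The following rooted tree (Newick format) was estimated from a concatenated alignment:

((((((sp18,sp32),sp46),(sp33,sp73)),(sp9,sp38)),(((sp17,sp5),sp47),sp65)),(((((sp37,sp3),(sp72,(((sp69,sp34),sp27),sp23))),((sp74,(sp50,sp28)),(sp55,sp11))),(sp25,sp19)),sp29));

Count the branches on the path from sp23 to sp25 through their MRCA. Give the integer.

The MRCA of sp23 and sp25 is the node subtending ((((sp37,sp3),(sp72,(((sp69,sp34),sp27),sp23))),((sp74,(sp50,sp28)),(sp55,sp11))),(sp25,sp19)).
From sp23 up to that node: 5 branches. From sp25 up to the same node: 2 branches. Total: 5 + 2 = 7.

7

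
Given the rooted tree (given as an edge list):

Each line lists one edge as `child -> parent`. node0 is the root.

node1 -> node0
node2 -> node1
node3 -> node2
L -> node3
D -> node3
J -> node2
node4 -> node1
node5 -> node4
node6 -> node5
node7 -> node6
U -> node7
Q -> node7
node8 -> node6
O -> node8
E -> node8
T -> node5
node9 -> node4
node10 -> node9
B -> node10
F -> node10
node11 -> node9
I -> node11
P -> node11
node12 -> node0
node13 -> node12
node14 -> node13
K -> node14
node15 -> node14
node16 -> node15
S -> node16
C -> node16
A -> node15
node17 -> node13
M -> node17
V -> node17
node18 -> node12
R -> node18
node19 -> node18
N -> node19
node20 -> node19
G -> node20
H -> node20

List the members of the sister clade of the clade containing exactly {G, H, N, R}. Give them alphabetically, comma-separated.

A, C, K, M, S, V

The clade containing exactly {G, H, N, R} attaches to the tree at the node subtending (((K,((S,C),A)),(M,V)),(R,(N,(G,H)))).
The other lineage descending from that same node — the sister group — is ((K,((S,C),A)),(M,V)); its 6 tips in alphabetical order are the answer.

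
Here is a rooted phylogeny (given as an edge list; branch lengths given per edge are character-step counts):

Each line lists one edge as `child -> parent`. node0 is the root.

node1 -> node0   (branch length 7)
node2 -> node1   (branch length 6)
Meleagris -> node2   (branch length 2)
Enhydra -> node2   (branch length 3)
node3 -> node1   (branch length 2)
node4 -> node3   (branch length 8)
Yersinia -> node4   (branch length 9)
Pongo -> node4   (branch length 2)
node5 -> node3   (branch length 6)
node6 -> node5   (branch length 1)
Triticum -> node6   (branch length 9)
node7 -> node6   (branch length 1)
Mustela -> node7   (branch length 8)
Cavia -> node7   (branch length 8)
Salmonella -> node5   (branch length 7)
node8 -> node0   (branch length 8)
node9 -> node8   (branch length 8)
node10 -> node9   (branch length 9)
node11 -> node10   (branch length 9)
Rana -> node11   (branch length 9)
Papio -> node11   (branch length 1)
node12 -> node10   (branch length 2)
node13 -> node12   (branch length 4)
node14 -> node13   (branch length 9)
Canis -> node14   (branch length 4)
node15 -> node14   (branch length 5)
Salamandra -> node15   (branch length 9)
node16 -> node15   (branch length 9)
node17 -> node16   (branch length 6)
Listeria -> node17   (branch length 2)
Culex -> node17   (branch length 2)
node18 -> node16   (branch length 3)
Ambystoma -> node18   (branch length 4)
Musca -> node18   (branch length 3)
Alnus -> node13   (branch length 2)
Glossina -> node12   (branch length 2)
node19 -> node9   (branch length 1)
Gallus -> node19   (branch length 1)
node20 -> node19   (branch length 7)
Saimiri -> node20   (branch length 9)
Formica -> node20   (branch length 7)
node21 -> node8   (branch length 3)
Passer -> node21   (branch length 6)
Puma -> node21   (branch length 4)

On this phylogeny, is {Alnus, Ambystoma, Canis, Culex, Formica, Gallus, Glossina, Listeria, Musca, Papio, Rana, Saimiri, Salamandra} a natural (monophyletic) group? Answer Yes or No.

Yes

The most recent common ancestor of these taxa subtends (((Rana,Papio),(((Canis,(Salamandra,((Listeria,Culex),(Ambystoma,Musca)))),Alnus),Glossina)),(Gallus,(Saimiri,Formica))).
That clade has exactly 13 tips — every listed taxon and nothing else — so the group is monophyletic.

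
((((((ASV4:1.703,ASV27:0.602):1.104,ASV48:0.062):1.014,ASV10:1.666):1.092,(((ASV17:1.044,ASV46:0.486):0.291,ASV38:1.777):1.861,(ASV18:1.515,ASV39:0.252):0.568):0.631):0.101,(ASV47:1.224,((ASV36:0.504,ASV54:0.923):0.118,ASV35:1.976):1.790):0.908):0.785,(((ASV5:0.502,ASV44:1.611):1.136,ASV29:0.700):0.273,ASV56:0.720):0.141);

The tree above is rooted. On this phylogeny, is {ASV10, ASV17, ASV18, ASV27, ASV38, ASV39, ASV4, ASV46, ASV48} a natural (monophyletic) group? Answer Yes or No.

Yes

The most recent common ancestor of these taxa subtends ((((ASV4,ASV27),ASV48),ASV10),(((ASV17,ASV46),ASV38),(ASV18,ASV39))).
That clade has exactly 9 tips — every listed taxon and nothing else — so the group is monophyletic.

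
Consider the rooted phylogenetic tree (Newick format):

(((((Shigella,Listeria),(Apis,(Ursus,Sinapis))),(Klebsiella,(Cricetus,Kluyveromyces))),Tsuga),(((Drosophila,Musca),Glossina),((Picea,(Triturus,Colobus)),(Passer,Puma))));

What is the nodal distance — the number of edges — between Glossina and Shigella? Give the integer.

The MRCA of Glossina and Shigella is the root of the tree.
From Glossina up to that node: 3 branches. From Shigella up to the same node: 5 branches. Total: 3 + 5 = 8.

8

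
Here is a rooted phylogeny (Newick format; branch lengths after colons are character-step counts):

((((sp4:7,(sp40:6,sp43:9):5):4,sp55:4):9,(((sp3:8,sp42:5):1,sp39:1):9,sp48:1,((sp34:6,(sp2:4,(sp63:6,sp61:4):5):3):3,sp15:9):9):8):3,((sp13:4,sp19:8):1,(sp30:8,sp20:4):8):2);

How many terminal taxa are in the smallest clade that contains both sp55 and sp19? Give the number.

17

The MRCA of sp55 and sp19 is the root, so the clade is the entire tree.
That clade contains 17 terminal taxa: sp13, sp15, sp19, sp2, sp20, sp3, sp30, sp34, sp39, sp4, sp40, sp42, sp43, sp48, sp55, sp61, sp63.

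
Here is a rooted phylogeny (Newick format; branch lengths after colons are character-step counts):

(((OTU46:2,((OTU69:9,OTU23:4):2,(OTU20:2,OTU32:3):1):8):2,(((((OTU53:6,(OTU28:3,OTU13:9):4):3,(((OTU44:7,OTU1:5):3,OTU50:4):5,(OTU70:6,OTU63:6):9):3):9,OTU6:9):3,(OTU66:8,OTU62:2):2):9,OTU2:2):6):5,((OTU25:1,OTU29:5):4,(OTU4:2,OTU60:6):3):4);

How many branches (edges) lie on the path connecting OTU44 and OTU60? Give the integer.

The MRCA of OTU44 and OTU60 is the root of the tree.
From OTU44 up to that node: 9 branches. From OTU60 up to the same node: 3 branches. Total: 9 + 3 = 12.

12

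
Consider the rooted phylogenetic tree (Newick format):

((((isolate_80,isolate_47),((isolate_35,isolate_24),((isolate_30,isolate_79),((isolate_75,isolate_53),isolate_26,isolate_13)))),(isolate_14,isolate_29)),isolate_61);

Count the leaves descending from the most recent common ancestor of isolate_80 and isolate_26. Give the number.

The MRCA of isolate_80 and isolate_26 is the node subtending ((isolate_80,isolate_47),((isolate_35,isolate_24),((isolate_30,isolate_79),((isolate_75,isolate_53),isolate_26,isolate_13)))).
That clade contains 10 terminal taxa: isolate_13, isolate_24, isolate_26, isolate_30, isolate_35, isolate_47, isolate_53, isolate_75, isolate_79, isolate_80.

10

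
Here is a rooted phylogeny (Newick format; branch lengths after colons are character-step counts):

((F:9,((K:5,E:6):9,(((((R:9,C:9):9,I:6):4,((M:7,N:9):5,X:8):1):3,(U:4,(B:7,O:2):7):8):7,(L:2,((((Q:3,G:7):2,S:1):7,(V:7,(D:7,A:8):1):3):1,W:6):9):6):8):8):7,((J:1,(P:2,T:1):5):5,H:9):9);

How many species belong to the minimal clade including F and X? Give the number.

The MRCA of F and X is the node subtending (F,((K,E),(((((R,C),I),((M,N),X)),(U,(B,O))),(L,((((Q,G),S),(V,(D,A))),W))))).
That clade contains 20 terminal taxa: A, B, C, D, E, F, G, I, K, L, M, N, O, Q, R, S, U, V, W, X.

20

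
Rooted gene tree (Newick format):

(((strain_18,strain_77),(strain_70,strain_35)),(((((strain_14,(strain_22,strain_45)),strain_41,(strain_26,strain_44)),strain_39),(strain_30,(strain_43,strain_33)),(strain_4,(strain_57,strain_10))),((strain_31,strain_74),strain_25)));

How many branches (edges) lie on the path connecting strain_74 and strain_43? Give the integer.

The MRCA of strain_74 and strain_43 is the node subtending (((((strain_14,(strain_22,strain_45)),strain_41,(strain_26,strain_44)),strain_39),(strain_30,(strain_43,strain_33)),(strain_4,(strain_57,strain_10))),((strain_31,strain_74),strain_25)).
From strain_74 up to that node: 3 branches. From strain_43 up to the same node: 4 branches. Total: 3 + 4 = 7.

7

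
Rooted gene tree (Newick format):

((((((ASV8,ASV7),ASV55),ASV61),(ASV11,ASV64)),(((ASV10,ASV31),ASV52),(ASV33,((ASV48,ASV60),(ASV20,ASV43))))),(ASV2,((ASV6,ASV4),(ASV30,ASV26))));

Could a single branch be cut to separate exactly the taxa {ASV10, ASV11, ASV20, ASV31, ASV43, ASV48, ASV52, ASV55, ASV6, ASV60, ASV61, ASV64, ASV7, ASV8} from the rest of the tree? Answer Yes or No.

No

The MRCA of the listed taxa is the root, so the smallest clade containing them is the whole tree.
That clade also contains ASV2, ASV26, ASV30, ASV33, ASV4, which are not in the proposed group, so the group is not monophyletic.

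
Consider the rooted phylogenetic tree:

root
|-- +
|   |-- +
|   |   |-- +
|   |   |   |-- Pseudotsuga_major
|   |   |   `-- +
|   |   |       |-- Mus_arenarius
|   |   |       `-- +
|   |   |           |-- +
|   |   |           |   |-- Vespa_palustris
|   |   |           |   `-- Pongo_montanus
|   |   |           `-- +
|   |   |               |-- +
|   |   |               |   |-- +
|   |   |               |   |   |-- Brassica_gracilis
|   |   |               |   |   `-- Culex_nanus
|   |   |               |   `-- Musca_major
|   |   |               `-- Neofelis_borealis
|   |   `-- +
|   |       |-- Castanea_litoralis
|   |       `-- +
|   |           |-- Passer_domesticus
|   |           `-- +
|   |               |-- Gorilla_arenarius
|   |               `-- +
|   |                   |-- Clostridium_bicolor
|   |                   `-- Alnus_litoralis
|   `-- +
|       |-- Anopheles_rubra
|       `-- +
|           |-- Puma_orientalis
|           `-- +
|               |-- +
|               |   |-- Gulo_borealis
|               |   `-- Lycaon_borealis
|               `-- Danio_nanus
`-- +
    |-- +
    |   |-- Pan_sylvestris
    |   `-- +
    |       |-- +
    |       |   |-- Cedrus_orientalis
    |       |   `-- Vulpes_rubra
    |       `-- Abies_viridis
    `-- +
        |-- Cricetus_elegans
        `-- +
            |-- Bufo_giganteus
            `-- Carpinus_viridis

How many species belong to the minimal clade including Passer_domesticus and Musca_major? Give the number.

The MRCA of Passer_domesticus and Musca_major is the node subtending ((Pseudotsuga_major,(Mus_arenarius,((Vespa_palustris,Pongo_montanus),(((Brassica_gracilis,Culex_nanus),Musca_major),Neofelis_borealis)))),(Castanea_litoralis,(Passer_domesticus,(Gorilla_arenarius,(Clostridium_bicolor,Alnus_litoralis))))).
That clade contains 13 terminal taxa: Alnus_litoralis, Brassica_gracilis, Castanea_litoralis, Clostridium_bicolor, Culex_nanus, Gorilla_arenarius, Mus_arenarius, Musca_major, Neofelis_borealis, Passer_domesticus, Pongo_montanus, Pseudotsuga_major, Vespa_palustris.

13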